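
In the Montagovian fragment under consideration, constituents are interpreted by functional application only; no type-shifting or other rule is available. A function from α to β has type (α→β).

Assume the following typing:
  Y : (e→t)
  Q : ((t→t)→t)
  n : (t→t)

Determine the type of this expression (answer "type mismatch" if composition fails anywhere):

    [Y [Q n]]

[Q n] — Q of type ((t→t)→t) combines with n of type (t→t): type t.
[Y [Q n]]: (e→t) with t — neither is a function whose domain matches the other; composition fails here.

type mismatch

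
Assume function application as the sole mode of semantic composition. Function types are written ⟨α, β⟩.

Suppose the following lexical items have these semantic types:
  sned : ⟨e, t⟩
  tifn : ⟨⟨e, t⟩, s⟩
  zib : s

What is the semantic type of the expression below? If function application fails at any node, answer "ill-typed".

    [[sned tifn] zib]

ill-typed

At [sned tifn], tifn : ⟨⟨e, t⟩, s⟩ takes sned : ⟨e, t⟩, giving s.
[[sned tifn] zib]: s and s cannot combine by function application — type clash.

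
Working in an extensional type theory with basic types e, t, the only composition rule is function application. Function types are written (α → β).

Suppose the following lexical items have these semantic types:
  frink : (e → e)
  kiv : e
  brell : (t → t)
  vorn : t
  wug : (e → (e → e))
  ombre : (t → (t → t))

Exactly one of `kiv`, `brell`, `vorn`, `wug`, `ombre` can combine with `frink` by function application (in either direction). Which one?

kiv

kiv — combines: frink : (e → e) takes kiv : e as argument, giving e.
brell : (t → t) — no; frink wants e, and brell wants t.
vorn : t — no; frink wants e, and vorn wants nothing (atomic).
wug : (e → (e → e)) — no; frink wants e, and wug wants e.
ombre : (t → (t → t)) — no; frink wants e, and ombre wants t.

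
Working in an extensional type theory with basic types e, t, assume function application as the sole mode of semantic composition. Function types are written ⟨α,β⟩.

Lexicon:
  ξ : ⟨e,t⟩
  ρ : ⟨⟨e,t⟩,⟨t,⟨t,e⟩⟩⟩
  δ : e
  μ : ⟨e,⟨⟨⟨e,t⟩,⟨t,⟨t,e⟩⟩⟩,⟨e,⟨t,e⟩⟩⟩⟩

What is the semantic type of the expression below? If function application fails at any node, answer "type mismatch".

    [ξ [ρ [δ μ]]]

type mismatch

[δ μ]: functor μ : ⟨e,⟨⟨⟨e,t⟩,⟨t,⟨t,e⟩⟩⟩,⟨e,⟨t,e⟩⟩⟩⟩, argument δ : e; result ⟨⟨⟨e,t⟩,⟨t,⟨t,e⟩⟩⟩,⟨e,⟨t,e⟩⟩⟩.
[ρ [δ μ]]: functor [δ μ] : ⟨⟨⟨e,t⟩,⟨t,⟨t,e⟩⟩⟩,⟨e,⟨t,e⟩⟩⟩, argument ρ : ⟨⟨e,t⟩,⟨t,⟨t,e⟩⟩⟩; result ⟨e,⟨t,e⟩⟩.
[ξ [ρ [δ μ]]]: ⟨e,t⟩ and ⟨e,⟨t,e⟩⟩ cannot combine by function application — type clash.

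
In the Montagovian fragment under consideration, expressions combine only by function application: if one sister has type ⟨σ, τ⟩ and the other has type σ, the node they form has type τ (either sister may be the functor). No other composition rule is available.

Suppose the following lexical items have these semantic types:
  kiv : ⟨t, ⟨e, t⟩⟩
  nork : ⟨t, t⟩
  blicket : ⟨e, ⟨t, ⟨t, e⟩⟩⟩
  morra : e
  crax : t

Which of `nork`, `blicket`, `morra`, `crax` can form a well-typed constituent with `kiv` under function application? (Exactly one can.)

crax

nork : ⟨t, t⟩ — does not combine with kiv.
blicket : ⟨e, ⟨t, ⟨t, e⟩⟩⟩ — does not combine with kiv.
morra : e — does not combine with kiv.
crax — combines: kiv : ⟨t, ⟨e, t⟩⟩ takes crax : t as argument, giving ⟨e, t⟩.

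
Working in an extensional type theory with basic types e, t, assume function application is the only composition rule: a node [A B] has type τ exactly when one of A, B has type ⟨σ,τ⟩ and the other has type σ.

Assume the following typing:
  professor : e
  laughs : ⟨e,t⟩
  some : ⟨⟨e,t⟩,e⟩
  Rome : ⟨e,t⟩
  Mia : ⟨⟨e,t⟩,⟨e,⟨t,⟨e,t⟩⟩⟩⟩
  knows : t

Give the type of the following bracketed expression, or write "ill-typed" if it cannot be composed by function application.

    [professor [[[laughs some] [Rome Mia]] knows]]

t

[laughs some]: some is ⟨⟨e,t⟩,e⟩, laughs is ⟨e,t⟩; result e.
[Rome Mia]: Mia is ⟨⟨e,t⟩,⟨e,⟨t,⟨e,t⟩⟩⟩⟩, Rome is ⟨e,t⟩; result ⟨e,⟨t,⟨e,t⟩⟩⟩.
[[laughs some] [Rome Mia]]: [Rome Mia] is ⟨e,⟨t,⟨e,t⟩⟩⟩, [laughs some] is e; result ⟨t,⟨e,t⟩⟩.
[[[laughs some] [Rome Mia]] knows]: [[laughs some] [Rome Mia]] is ⟨t,⟨e,t⟩⟩, knows is t; result ⟨e,t⟩.
[professor [[[laughs some] [Rome Mia]] knows]]: [[[laughs some] [Rome Mia]] knows] is ⟨e,t⟩, professor is e; result t.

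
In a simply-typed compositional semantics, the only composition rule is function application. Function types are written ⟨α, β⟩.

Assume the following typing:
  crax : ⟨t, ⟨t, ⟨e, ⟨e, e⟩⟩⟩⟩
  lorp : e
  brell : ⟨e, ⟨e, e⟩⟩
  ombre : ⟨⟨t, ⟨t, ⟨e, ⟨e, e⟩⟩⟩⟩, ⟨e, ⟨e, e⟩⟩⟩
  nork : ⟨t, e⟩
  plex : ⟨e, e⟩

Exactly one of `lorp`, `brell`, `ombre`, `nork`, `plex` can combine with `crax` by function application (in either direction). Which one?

lorp : e — neither side's domain matches the other.
brell : ⟨e, ⟨e, e⟩⟩ — neither side's domain matches the other.
ombre — combines: ombre : ⟨⟨t, ⟨t, ⟨e, ⟨e, e⟩⟩⟩⟩, ⟨e, ⟨e, e⟩⟩⟩ takes crax : ⟨t, ⟨t, ⟨e, ⟨e, e⟩⟩⟩⟩ as argument, giving ⟨e, ⟨e, e⟩⟩.
nork : ⟨t, e⟩ — neither side's domain matches the other.
plex : ⟨e, e⟩ — neither side's domain matches the other.

ombre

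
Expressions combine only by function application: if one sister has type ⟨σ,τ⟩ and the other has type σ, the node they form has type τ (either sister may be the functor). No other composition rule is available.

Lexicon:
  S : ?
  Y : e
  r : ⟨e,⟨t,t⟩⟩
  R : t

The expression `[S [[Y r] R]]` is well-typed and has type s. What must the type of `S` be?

[S [[Y r] R]] must have type s. The sister [[Y r] R] has type t; that is not a function onto s, so S must be the functor, of type ⟨t,s⟩.

⟨t,s⟩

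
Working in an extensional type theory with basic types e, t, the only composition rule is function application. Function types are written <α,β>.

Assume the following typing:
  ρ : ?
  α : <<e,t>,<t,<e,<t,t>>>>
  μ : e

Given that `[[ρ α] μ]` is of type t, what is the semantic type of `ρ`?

<<<e,t>,<t,<e,<t,t>>>>,<e,t>>

[[ρ α] μ] is required to be t. μ : e cannot yield t as functor, so [ρ α] : <e,t>.
[ρ α] is required to be <e,t>. α : <<e,t>,<t,<e,<t,t>>>> cannot yield <e,t> as functor, so ρ : <<<e,t>,<t,<e,<t,t>>>>,<e,t>>.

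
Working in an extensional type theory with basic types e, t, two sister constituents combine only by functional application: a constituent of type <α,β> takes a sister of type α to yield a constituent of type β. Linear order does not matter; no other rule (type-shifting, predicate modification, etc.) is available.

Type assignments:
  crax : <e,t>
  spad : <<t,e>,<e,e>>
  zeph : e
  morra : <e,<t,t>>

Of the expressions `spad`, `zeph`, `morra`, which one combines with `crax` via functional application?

zeph

spad : <<t,e>,<e,e>> — neither side's domain matches the other.
zeph — combines: crax : <e,t> takes zeph : e as argument, giving t.
morra : <e,<t,t>> — neither side's domain matches the other.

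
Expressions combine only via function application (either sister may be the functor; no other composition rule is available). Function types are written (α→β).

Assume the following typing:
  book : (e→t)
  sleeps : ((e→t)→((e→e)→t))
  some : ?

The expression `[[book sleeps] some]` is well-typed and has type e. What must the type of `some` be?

At [[book sleeps] some] (required: e): [book sleeps] is ((e→e)→t), which is not a function with range e; hence some is the functor — type (((e→e)→t)→e).

(((e→e)→t)→e)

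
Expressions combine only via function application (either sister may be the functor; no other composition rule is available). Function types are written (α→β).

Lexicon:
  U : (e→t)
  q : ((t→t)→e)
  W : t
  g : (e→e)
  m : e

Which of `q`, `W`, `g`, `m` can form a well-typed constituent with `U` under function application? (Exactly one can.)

m

q : ((t→t)→e) — neither side's domain matches the other.
W : t — neither side's domain matches the other.
g : (e→e) — neither side's domain matches the other.
m — combines: U : (e→t) takes m : e as argument, giving t.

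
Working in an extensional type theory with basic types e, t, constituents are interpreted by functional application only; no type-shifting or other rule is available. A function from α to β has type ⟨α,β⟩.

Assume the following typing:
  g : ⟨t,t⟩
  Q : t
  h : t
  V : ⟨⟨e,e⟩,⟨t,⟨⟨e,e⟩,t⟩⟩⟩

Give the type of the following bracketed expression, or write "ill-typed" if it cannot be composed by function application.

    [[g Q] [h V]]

[g Q] — g of type ⟨t,t⟩ combines with Q of type t: type t.
[h V]: t with ⟨⟨e,e⟩,⟨t,⟨⟨e,e⟩,t⟩⟩⟩ — neither is a function whose domain matches the other; composition fails here.

ill-typed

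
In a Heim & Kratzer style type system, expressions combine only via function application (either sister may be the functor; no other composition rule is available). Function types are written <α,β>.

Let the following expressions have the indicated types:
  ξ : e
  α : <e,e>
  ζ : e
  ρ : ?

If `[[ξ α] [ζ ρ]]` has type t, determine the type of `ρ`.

At [[ξ α] [ζ ρ]] (required: t): [ξ α] is e, which is not a function with range t; hence [ζ ρ] is the functor — type <e,t>.
At [ζ ρ] (required: <e,t>): ζ is e, which is not a function with range <e,t>; hence ρ is the functor — type <e,<e,t>>.

<e,<e,t>>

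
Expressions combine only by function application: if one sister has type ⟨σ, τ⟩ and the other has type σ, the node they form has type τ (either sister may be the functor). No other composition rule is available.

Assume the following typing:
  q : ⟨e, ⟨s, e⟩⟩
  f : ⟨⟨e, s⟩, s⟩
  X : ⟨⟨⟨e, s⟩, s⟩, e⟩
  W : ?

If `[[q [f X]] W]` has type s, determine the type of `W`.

For [[q [f X]] W] to have type s with [q [f X]] of type ⟨s, e⟩, W must be the function: W : ⟨⟨s, e⟩, s⟩.

⟨⟨s, e⟩, s⟩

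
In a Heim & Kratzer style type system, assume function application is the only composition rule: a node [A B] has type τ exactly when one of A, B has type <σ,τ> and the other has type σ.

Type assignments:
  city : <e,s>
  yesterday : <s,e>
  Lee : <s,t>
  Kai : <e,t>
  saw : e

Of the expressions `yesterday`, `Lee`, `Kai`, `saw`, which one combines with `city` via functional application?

saw

yesterday : <s,e> — does not combine with city.
Lee : <s,t> — does not combine with city.
Kai : <e,t> — does not combine with city.
saw — combines: city : <e,s> takes saw : e as argument, giving s.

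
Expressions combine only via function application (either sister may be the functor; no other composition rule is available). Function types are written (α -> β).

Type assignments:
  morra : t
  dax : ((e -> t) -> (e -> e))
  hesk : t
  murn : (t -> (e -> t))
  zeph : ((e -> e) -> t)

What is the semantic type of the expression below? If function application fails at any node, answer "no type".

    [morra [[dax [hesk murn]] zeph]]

At [hesk murn], murn : (t -> (e -> t)) takes hesk : t, giving (e -> t).
At [dax [hesk murn]], dax : ((e -> t) -> (e -> e)) takes [hesk murn] : (e -> t), giving (e -> e).
At [[dax [hesk murn]] zeph], zeph : ((e -> e) -> t) takes [dax [hesk murn]] : (e -> e), giving t.
[morra [[dax [hesk murn]] zeph]]: t with t — neither is a function whose domain matches the other; composition fails here.

no type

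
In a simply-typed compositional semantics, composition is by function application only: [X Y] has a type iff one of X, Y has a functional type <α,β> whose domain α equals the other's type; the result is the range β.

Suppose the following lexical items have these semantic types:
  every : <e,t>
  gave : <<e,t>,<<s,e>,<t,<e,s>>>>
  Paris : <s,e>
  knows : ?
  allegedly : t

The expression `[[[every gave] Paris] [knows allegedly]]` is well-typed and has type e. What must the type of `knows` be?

<t,<<t,<e,s>>,e>>

[[[every gave] Paris] [knows allegedly]] must have type e. The sister [[every gave] Paris] has type <t,<e,s>>; that is not a function onto e, so [knows allegedly] must be the functor, of type <<t,<e,s>>,e>.
[knows allegedly] must have type <<t,<e,s>>,e>. The sister allegedly has type t; that is not a function onto <<t,<e,s>>,e>, so knows must be the functor, of type <t,<<t,<e,s>>,e>>.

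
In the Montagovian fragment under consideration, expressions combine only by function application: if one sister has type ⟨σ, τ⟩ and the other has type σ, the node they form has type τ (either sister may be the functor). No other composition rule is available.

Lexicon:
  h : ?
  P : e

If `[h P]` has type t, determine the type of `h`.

⟨e, t⟩

[h P] is required to be t. P : e cannot yield t as functor, so h : ⟨e, t⟩.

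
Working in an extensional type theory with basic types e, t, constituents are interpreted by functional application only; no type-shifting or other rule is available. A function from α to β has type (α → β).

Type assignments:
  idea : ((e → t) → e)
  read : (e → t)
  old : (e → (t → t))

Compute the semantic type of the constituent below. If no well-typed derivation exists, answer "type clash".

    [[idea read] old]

[idea read]: functor idea : ((e → t) → e), argument read : (e → t); result e.
[[idea read] old]: functor old : (e → (t → t)), argument [idea read] : e; result (t → t).

(t → t)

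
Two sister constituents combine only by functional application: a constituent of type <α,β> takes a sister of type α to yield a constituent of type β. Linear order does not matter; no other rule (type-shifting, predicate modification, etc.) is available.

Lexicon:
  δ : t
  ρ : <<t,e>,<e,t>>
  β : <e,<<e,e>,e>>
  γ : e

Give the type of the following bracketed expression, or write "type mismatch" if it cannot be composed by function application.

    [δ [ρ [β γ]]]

type mismatch

At [β γ], β : <e,<<e,e>,e>> takes γ : e, giving <<e,e>,e>.
At [ρ [β γ]]: neither <<t,e>,<e,t>> nor <<e,e>,e> can take the other as argument; the node is ill-typed.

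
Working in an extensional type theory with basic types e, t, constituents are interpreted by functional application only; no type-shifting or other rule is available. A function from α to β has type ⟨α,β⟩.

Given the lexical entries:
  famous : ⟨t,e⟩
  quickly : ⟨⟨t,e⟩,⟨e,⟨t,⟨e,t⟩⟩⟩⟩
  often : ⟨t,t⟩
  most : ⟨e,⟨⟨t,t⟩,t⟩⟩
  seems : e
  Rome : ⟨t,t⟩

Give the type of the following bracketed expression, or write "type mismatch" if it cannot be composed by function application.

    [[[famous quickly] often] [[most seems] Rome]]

[famous quickly]: functor quickly : ⟨⟨t,e⟩,⟨e,⟨t,⟨e,t⟩⟩⟩⟩, argument famous : ⟨t,e⟩; result ⟨e,⟨t,⟨e,t⟩⟩⟩.
[[famous quickly] often]: ⟨e,⟨t,⟨e,t⟩⟩⟩ and ⟨t,t⟩ cannot combine by function application — type clash.

type mismatch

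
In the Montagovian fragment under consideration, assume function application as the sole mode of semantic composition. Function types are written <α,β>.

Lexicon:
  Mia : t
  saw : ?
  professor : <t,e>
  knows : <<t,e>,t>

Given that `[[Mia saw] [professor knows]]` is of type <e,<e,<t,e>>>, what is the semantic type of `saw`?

For [[Mia saw] [professor knows]] to have type <e,<e,<t,e>>> with [professor knows] of type t, [Mia saw] must be the function: [Mia saw] : <t,<e,<e,<t,e>>>>.
For [Mia saw] to have type <t,<e,<e,<t,e>>>> with Mia of type t, saw must be the function: saw : <t,<t,<e,<e,<t,e>>>>>.

<t,<t,<e,<e,<t,e>>>>>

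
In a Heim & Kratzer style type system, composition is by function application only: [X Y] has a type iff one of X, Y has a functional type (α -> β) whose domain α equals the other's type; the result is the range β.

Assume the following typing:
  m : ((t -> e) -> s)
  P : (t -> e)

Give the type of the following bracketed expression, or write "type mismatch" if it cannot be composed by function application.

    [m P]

s

[m P]: functor m : ((t -> e) -> s), argument P : (t -> e); result s.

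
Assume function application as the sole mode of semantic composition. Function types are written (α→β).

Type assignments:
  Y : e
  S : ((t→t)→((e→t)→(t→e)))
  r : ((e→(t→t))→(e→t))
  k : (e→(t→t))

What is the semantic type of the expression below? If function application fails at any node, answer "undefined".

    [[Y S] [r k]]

undefined

[Y S]: e with ((t→t)→((e→t)→(t→e))) — neither is a function whose domain matches the other; composition fails here.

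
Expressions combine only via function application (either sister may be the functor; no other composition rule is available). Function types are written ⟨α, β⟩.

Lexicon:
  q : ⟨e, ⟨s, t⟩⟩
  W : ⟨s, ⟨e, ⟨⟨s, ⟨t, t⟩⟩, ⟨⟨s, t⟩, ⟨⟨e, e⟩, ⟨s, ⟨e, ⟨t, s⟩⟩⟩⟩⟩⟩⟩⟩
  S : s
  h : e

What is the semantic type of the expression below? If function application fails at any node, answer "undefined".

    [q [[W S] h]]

At [W S], W : ⟨s, ⟨e, ⟨⟨s, ⟨t, t⟩⟩, ⟨⟨s, t⟩, ⟨⟨e, e⟩, ⟨s, ⟨e, ⟨t, s⟩⟩⟩⟩⟩⟩⟩⟩ takes S : s, giving ⟨e, ⟨⟨s, ⟨t, t⟩⟩, ⟨⟨s, t⟩, ⟨⟨e, e⟩, ⟨s, ⟨e, ⟨t, s⟩⟩⟩⟩⟩⟩⟩.
At [[W S] h], [W S] : ⟨e, ⟨⟨s, ⟨t, t⟩⟩, ⟨⟨s, t⟩, ⟨⟨e, e⟩, ⟨s, ⟨e, ⟨t, s⟩⟩⟩⟩⟩⟩⟩ takes h : e, giving ⟨⟨s, ⟨t, t⟩⟩, ⟨⟨s, t⟩, ⟨⟨e, e⟩, ⟨s, ⟨e, ⟨t, s⟩⟩⟩⟩⟩⟩.
At [q [[W S] h]]: neither ⟨e, ⟨s, t⟩⟩ nor ⟨⟨s, ⟨t, t⟩⟩, ⟨⟨s, t⟩, ⟨⟨e, e⟩, ⟨s, ⟨e, ⟨t, s⟩⟩⟩⟩⟩⟩ can take the other as argument; the node is ill-typed.

undefined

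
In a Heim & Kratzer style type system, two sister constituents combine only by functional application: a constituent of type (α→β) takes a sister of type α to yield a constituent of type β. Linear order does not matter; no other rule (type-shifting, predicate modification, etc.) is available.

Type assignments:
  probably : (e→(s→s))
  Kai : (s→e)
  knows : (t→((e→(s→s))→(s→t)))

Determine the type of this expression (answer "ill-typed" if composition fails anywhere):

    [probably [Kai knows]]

[Kai knows]: (s→e) with (t→((e→(s→s))→(s→t))) — neither is a function whose domain matches the other; composition fails here.

ill-typed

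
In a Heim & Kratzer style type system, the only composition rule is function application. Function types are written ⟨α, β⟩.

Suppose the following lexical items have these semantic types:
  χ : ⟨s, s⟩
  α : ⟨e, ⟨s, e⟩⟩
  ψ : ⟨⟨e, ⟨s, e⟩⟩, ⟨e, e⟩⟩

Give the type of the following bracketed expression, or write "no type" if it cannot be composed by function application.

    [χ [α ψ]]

[α ψ]: functor ψ : ⟨⟨e, ⟨s, e⟩⟩, ⟨e, e⟩⟩, argument α : ⟨e, ⟨s, e⟩⟩; result ⟨e, e⟩.
[χ [α ψ]]: ⟨s, s⟩ with ⟨e, e⟩ — neither is a function whose domain matches the other; composition fails here.

no type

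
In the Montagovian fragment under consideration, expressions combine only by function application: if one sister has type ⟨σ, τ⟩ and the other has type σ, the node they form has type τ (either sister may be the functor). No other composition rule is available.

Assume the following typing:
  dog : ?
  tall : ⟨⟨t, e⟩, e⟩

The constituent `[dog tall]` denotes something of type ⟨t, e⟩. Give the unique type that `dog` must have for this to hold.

⟨⟨⟨t, e⟩, e⟩, ⟨t, e⟩⟩

[dog tall] is required to be ⟨t, e⟩. tall : ⟨⟨t, e⟩, e⟩ cannot yield ⟨t, e⟩ as functor, so dog : ⟨⟨⟨t, e⟩, e⟩, ⟨t, e⟩⟩.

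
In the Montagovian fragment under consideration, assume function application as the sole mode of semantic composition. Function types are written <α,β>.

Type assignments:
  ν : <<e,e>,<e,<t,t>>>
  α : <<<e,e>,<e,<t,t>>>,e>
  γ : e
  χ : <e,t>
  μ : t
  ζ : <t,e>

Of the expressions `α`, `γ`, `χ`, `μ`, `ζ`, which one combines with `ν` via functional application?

α — combines: α : <<<e,e>,<e,<t,t>>>,e> takes ν : <<e,e>,<e,<t,t>>> as argument, giving e.
γ : e — ν needs <e,e>; γ needs nothing (atomic); neither fits.
χ : <e,t> — ν needs <e,e>; χ needs e; neither fits.
μ : t — ν needs <e,e>; μ needs nothing (atomic); neither fits.
ζ : <t,e> — ν needs <e,e>; ζ needs t; neither fits.

α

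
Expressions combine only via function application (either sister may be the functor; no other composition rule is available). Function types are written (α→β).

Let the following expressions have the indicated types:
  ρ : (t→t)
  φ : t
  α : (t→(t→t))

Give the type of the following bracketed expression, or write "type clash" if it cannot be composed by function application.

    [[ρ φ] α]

[ρ φ]: ρ is (t→t), φ is t; result t.
[[ρ φ] α]: α is (t→(t→t)), [ρ φ] is t; result (t→t).

(t→t)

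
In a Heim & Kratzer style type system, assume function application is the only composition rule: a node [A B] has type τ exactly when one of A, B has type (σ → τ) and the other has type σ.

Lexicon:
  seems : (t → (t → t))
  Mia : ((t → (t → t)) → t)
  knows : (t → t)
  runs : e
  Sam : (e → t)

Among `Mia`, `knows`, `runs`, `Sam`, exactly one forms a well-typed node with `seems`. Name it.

Mia

Mia — combines: Mia : ((t → (t → t)) → t) takes seems : (t → (t → t)) as argument, giving t.
knows : (t → t) — does not combine with seems.
runs : e — does not combine with seems.
Sam : (e → t) — does not combine with seems.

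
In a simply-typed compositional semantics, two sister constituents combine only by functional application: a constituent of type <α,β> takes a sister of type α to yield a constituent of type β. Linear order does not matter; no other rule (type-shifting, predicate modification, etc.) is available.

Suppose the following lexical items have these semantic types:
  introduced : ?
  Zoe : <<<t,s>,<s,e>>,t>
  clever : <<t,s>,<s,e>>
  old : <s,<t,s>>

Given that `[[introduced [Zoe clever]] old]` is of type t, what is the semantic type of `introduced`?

For [[introduced [Zoe clever]] old] to have type t with old of type <s,<t,s>>, [introduced [Zoe clever]] must be the function: [introduced [Zoe clever]] : <<s,<t,s>>,t>.
For [introduced [Zoe clever]] to have type <<s,<t,s>>,t> with [Zoe clever] of type t, introduced must be the function: introduced : <t,<<s,<t,s>>,t>>.

<t,<<s,<t,s>>,t>>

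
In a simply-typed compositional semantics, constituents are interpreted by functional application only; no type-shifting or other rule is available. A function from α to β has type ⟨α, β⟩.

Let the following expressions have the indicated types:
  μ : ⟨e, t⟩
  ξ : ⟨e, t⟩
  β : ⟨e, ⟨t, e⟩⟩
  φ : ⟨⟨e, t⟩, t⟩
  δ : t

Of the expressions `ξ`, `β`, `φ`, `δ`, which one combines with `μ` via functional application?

φ

ξ : ⟨e, t⟩ — μ needs e; ξ needs e; neither fits.
β : ⟨e, ⟨t, e⟩⟩ — μ needs e; β needs e; neither fits.
φ — combines: φ : ⟨⟨e, t⟩, t⟩ takes μ : ⟨e, t⟩ as argument, giving t.
δ : t — μ needs e; δ needs nothing (atomic); neither fits.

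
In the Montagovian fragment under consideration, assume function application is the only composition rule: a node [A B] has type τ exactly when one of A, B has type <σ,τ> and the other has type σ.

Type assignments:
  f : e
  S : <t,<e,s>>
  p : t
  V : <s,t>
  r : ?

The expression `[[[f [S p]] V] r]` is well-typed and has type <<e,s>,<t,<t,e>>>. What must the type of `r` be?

<t,<<e,s>,<t,<t,e>>>>

[[[f [S p]] V] r] must have type <<e,s>,<t,<t,e>>>. The sister [[f [S p]] V] has type t; that is not a function onto <<e,s>,<t,<t,e>>>, so r must be the functor, of type <t,<<e,s>,<t,<t,e>>>>.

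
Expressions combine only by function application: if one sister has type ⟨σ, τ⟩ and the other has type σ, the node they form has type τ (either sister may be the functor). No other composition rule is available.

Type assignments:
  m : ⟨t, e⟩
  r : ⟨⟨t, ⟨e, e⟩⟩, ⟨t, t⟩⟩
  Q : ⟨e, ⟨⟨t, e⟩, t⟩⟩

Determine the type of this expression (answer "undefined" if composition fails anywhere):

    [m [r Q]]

At [r Q]: neither ⟨⟨t, ⟨e, e⟩⟩, ⟨t, t⟩⟩ nor ⟨e, ⟨⟨t, e⟩, t⟩⟩ can take the other as argument; the node is ill-typed.

undefined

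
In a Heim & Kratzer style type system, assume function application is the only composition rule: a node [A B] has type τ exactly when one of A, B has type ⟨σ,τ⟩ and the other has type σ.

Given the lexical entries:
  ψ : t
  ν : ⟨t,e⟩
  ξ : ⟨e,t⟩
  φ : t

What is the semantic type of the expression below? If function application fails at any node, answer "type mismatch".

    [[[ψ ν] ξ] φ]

type mismatch

At [ψ ν], ν : ⟨t,e⟩ takes ψ : t, giving e.
At [[ψ ν] ξ], ξ : ⟨e,t⟩ takes [ψ ν] : e, giving t.
[[[ψ ν] ξ] φ]: t and t cannot combine by function application — type clash.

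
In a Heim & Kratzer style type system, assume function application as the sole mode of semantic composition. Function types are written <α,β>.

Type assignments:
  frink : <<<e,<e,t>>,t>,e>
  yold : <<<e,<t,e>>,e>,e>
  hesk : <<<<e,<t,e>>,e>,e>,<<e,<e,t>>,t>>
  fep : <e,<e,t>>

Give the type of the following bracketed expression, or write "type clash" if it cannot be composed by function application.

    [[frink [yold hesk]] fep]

<e,t>

[yold hesk] — hesk of type <<<<e,<t,e>>,e>,e>,<<e,<e,t>>,t>> combines with yold of type <<<e,<t,e>>,e>,e>: type <<e,<e,t>>,t>.
[frink [yold hesk]] — frink of type <<<e,<e,t>>,t>,e> combines with [yold hesk] of type <<e,<e,t>>,t>: type e.
[[frink [yold hesk]] fep] — fep of type <e,<e,t>> combines with [frink [yold hesk]] of type e: type <e,t>.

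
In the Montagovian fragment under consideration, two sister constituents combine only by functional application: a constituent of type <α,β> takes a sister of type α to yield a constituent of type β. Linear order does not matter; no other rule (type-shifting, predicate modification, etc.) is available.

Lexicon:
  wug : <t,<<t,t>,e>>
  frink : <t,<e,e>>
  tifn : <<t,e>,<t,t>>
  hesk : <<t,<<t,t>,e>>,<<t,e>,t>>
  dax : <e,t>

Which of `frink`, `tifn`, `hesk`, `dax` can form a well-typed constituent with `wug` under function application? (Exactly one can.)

hesk

frink : <t,<e,e>> — does not combine with wug.
tifn : <<t,e>,<t,t>> — does not combine with wug.
hesk — combines: hesk : <<t,<<t,t>,e>>,<<t,e>,t>> takes wug : <t,<<t,t>,e>> as argument, giving <<t,e>,t>.
dax : <e,t> — does not combine with wug.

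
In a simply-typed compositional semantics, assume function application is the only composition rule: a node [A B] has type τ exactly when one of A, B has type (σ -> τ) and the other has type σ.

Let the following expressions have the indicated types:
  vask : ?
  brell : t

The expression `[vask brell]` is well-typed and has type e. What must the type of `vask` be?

For [vask brell] to have type e with brell of type t, vask must be the function: vask : (t -> e).

(t -> e)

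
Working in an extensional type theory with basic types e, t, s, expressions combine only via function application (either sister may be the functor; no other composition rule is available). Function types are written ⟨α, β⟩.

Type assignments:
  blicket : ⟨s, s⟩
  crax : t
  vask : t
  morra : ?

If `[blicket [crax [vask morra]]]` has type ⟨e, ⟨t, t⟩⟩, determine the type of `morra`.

⟨t, ⟨t, ⟨⟨s, s⟩, ⟨e, ⟨t, t⟩⟩⟩⟩⟩

For [blicket [crax [vask morra]]] to have type ⟨e, ⟨t, t⟩⟩ with blicket of type ⟨s, s⟩, [crax [vask morra]] must be the function: [crax [vask morra]] : ⟨⟨s, s⟩, ⟨e, ⟨t, t⟩⟩⟩.
For [crax [vask morra]] to have type ⟨⟨s, s⟩, ⟨e, ⟨t, t⟩⟩⟩ with crax of type t, [vask morra] must be the function: [vask morra] : ⟨t, ⟨⟨s, s⟩, ⟨e, ⟨t, t⟩⟩⟩⟩.
For [vask morra] to have type ⟨t, ⟨⟨s, s⟩, ⟨e, ⟨t, t⟩⟩⟩⟩ with vask of type t, morra must be the function: morra : ⟨t, ⟨t, ⟨⟨s, s⟩, ⟨e, ⟨t, t⟩⟩⟩⟩⟩.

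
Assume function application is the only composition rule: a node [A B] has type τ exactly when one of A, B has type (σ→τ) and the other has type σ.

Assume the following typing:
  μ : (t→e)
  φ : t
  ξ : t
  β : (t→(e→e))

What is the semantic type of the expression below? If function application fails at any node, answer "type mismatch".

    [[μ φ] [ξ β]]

[μ φ]: (t→e) applied to t yields e.
[ξ β]: (t→(e→e)) applied to t yields (e→e).
[[μ φ] [ξ β]]: (e→e) applied to e yields e.

e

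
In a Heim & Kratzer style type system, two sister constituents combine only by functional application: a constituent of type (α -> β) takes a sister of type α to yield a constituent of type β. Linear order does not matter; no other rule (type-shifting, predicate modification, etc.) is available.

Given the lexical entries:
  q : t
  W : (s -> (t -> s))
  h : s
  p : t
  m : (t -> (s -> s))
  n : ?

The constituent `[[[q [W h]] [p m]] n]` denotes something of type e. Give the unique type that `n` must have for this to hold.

(s -> e)

[[[q [W h]] [p m]] n] must have type e. The sister [[q [W h]] [p m]] has type s; that is not a function onto e, so n must be the functor, of type (s -> e).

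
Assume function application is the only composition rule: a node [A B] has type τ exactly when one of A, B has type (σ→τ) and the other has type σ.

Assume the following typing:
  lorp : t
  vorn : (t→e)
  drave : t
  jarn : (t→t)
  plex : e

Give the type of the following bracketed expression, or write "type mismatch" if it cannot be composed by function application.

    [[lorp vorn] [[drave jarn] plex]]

[lorp vorn]: vorn is (t→e), lorp is t; result e.
[drave jarn]: jarn is (t→t), drave is t; result t.
[[drave jarn] plex]: t with e — neither is a function whose domain matches the other; composition fails here.

type mismatch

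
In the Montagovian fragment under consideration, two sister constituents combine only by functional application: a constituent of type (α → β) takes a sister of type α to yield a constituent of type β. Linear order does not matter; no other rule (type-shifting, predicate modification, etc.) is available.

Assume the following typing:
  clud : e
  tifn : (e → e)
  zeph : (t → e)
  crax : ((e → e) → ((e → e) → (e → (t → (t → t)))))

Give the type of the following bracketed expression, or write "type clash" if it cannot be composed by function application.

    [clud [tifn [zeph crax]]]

[zeph crax]: (t → e) and ((e → e) → ((e → e) → (e → (t → (t → t))))) cannot combine by function application — type clash.

type clash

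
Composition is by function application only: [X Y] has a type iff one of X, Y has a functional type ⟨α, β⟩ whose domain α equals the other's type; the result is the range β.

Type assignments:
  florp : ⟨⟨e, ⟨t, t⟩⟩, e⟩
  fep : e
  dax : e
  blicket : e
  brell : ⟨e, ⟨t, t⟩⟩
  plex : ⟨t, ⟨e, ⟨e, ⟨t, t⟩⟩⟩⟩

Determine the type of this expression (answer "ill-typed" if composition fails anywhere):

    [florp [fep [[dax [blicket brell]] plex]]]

ill-typed

[blicket brell]: ⟨e, ⟨t, t⟩⟩ applied to e yields ⟨t, t⟩.
At [dax [blicket brell]]: neither e nor ⟨t, t⟩ can take the other as argument; the node is ill-typed.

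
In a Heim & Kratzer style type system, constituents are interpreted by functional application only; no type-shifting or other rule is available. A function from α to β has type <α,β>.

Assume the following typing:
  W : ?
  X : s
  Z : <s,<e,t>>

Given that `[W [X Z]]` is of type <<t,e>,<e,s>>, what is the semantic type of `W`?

<<e,t>,<<t,e>,<e,s>>>

At [W [X Z]] (required: <<t,e>,<e,s>>): [X Z] is <e,t>, which is not a function with range <<t,e>,<e,s>>; hence W is the functor — type <<e,t>,<<t,e>,<e,s>>>.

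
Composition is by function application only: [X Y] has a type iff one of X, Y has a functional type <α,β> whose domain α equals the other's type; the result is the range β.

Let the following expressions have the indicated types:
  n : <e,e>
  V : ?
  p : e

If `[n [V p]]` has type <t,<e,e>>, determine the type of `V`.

<e,<<e,e>,<t,<e,e>>>>

At [n [V p]] (required: <t,<e,e>>): n is <e,e>, which is not a function with range <t,<e,e>>; hence [V p] is the functor — type <<e,e>,<t,<e,e>>>.
At [V p] (required: <<e,e>,<t,<e,e>>>): p is e, which is not a function with range <<e,e>,<t,<e,e>>>; hence V is the functor — type <e,<<e,e>,<t,<e,e>>>>.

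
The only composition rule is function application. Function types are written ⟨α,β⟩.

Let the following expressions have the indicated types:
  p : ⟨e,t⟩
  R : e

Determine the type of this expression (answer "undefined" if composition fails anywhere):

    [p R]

[p R]: p is ⟨e,t⟩, R is e; result t.

t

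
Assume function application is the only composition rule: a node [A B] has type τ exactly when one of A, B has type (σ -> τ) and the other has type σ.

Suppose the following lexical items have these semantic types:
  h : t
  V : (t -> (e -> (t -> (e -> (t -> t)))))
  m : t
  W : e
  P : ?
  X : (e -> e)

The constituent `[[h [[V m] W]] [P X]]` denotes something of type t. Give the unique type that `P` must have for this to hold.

((e -> e) -> ((e -> (t -> t)) -> t))

For [[h [[V m] W]] [P X]] to have type t with [h [[V m] W]] of type (e -> (t -> t)), [P X] must be the function: [P X] : ((e -> (t -> t)) -> t).
For [P X] to have type ((e -> (t -> t)) -> t) with X of type (e -> e), P must be the function: P : ((e -> e) -> ((e -> (t -> t)) -> t)).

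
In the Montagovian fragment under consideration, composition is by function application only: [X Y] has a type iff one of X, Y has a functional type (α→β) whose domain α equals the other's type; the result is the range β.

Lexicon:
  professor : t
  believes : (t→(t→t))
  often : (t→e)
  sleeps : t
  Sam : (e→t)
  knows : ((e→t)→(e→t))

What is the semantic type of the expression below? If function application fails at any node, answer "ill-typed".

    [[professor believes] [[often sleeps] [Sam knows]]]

t

[professor believes]: believes is (t→(t→t)), professor is t; result (t→t).
[often sleeps]: often is (t→e), sleeps is t; result e.
[Sam knows]: knows is ((e→t)→(e→t)), Sam is (e→t); result (e→t).
[[often sleeps] [Sam knows]]: [Sam knows] is (e→t), [often sleeps] is e; result t.
[[professor believes] [[often sleeps] [Sam knows]]]: [professor believes] is (t→t), [[often sleeps] [Sam knows]] is t; result t.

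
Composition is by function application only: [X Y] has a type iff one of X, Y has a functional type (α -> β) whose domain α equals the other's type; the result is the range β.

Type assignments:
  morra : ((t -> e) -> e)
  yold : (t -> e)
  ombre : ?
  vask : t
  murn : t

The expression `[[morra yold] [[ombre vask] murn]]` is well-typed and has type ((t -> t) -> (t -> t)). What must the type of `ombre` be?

(t -> (t -> (e -> ((t -> t) -> (t -> t)))))

[[morra yold] [[ombre vask] murn]] must have type ((t -> t) -> (t -> t)). The sister [morra yold] has type e; that is not a function onto ((t -> t) -> (t -> t)), so [[ombre vask] murn] must be the functor, of type (e -> ((t -> t) -> (t -> t))).
[[ombre vask] murn] must have type (e -> ((t -> t) -> (t -> t))). The sister murn has type t; that is not a function onto (e -> ((t -> t) -> (t -> t))), so [ombre vask] must be the functor, of type (t -> (e -> ((t -> t) -> (t -> t)))).
[ombre vask] must have type (t -> (e -> ((t -> t) -> (t -> t)))). The sister vask has type t; that is not a function onto (t -> (e -> ((t -> t) -> (t -> t)))), so ombre must be the functor, of type (t -> (t -> (e -> ((t -> t) -> (t -> t))))).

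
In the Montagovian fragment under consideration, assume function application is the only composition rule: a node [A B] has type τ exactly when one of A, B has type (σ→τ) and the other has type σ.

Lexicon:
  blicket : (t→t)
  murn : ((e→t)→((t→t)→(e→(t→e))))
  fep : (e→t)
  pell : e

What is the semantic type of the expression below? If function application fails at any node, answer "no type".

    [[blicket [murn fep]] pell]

(t→e)

[murn fep]: murn is ((e→t)→((t→t)→(e→(t→e)))), fep is (e→t); result ((t→t)→(e→(t→e))).
[blicket [murn fep]]: [murn fep] is ((t→t)→(e→(t→e))), blicket is (t→t); result (e→(t→e)).
[[blicket [murn fep]] pell]: [blicket [murn fep]] is (e→(t→e)), pell is e; result (t→e).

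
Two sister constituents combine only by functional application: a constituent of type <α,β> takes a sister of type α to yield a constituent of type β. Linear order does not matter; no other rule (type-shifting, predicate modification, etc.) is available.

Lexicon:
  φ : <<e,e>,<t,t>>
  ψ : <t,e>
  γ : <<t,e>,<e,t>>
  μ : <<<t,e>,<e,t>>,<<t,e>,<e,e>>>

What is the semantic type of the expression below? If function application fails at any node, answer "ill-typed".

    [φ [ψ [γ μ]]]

At [γ μ], μ : <<<t,e>,<e,t>>,<<t,e>,<e,e>>> takes γ : <<t,e>,<e,t>>, giving <<t,e>,<e,e>>.
At [ψ [γ μ]], [γ μ] : <<t,e>,<e,e>> takes ψ : <t,e>, giving <e,e>.
At [φ [ψ [γ μ]]], φ : <<e,e>,<t,t>> takes [ψ [γ μ]] : <e,e>, giving <t,t>.

<t,t>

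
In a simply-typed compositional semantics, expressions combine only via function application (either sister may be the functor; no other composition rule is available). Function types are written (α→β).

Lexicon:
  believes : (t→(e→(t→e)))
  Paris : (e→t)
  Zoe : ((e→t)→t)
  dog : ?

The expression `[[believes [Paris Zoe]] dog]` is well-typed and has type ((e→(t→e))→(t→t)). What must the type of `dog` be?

[[believes [Paris Zoe]] dog] must have type ((e→(t→e))→(t→t)). The sister [believes [Paris Zoe]] has type (e→(t→e)); that is not a function onto ((e→(t→e))→(t→t)), so dog must be the functor, of type ((e→(t→e))→((e→(t→e))→(t→t))).

((e→(t→e))→((e→(t→e))→(t→t)))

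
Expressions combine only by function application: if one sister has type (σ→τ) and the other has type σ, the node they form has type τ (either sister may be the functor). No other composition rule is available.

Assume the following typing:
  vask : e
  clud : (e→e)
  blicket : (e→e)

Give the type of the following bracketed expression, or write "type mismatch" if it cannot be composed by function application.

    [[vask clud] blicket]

[vask clud]: (e→e) applied to e yields e.
[[vask clud] blicket]: (e→e) applied to e yields e.

e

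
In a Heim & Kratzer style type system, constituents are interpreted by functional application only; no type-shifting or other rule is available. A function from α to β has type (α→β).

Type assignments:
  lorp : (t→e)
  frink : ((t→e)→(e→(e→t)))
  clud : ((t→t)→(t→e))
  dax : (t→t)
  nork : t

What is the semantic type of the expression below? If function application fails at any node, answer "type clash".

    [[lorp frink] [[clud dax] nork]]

(e→t)

[lorp frink]: frink is ((t→e)→(e→(e→t))), lorp is (t→e); result (e→(e→t)).
[clud dax]: clud is ((t→t)→(t→e)), dax is (t→t); result (t→e).
[[clud dax] nork]: [clud dax] is (t→e), nork is t; result e.
[[lorp frink] [[clud dax] nork]]: [lorp frink] is (e→(e→t)), [[clud dax] nork] is e; result (e→t).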